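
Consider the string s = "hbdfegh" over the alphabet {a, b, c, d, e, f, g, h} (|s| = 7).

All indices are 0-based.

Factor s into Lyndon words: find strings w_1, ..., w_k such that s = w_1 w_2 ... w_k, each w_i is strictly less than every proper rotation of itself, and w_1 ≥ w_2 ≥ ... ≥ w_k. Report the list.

emit factor 1: 'h' (i=0, period=1)
emit factor 2: 'bdfegh' (i=1, period=6)

["h", "bdfegh"]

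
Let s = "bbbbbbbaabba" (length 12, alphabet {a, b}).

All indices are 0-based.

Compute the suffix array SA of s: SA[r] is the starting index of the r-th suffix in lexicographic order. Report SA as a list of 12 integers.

rank | idx | suffix
   0 |  11 | a
   1 |   7 | aabba
   2 |   8 | abba
   3 |  10 | ba
   4 |   6 | baabba
   5 |   9 | bba
   6 |   5 | bbaabba
   7 |   4 | bbbaabba
   8 |   3 | bbbbaabba
   9 |   2 | bbbbbaabba
  10 |   1 | bbbbbbaabba
  11 |   0 | bbbbbbbaabba

[11, 7, 8, 10, 6, 9, 5, 4, 3, 2, 1, 0]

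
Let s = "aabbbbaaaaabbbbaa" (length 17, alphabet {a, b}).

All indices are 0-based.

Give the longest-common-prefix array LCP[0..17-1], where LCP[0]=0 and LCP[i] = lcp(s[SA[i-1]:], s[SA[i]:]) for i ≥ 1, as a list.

[0, 1, 2, 4, 3, 2, 8, 1, 7, 0, 3, 1, 4, 2, 5, 3, 6]

rank | idx | suffix
   0 |  16 | a
   1 |  15 | aa
   2 |   6 | aaaaabbbbaa
   3 |   7 | aaaabbbbaa
   4 |   8 | aaabbbbaa
   5 |   9 | aabbbbaa
   6 |   0 | aabbbbaaaaabbbbaa
   7 |  10 | abbbbaa
   8 |   1 | abbbbaaaaabbbbaa
   9 |  14 | baa
  10 |   5 | baaaaabbbbaa
  11 |  13 | bbaa
  12 |   4 | bbaaaaabbbbaa
  13 |  12 | bbbaa
  14 |   3 | bbbaaaaabbbbaa
  15 |  11 | bbbbaa
  16 |   2 | bbbbaaaaabbbbaa

SA = [16, 15, 6, 7, 8, 9, 0, 10, 1, 14, 5, 13, 4, 12, 3, 11, 2]
rank  pair      lcp
   1  s[16:],s[15:]  1  'a'
   2  s[15:],s[6:]  2  'aa'
   3  s[6:],s[7:]  4  'aaaa'
   4  s[7:],s[8:]  3  'aaa'
   5  s[8:],s[9:]  2  'aa'
   6  s[9:],s[0:]  8  'aabbbbaa'
   7  s[0:],s[10:]  1  'a'
   8  s[10:],s[1:]  7  'abbbbaa'
   9  s[1:],s[14:]  0  ''
  10  s[14:],s[5:]  3  'baa'
  11  s[5:],s[13:]  1  'b'
  12  s[13:],s[4:]  4  'bbaa'
  13  s[4:],s[12:]  2  'bb'
  14  s[12:],s[3:]  5  'bbbaa'
  15  s[3:],s[11:]  3  'bbb'
  16  s[11:],s[2:]  6  'bbbbaa'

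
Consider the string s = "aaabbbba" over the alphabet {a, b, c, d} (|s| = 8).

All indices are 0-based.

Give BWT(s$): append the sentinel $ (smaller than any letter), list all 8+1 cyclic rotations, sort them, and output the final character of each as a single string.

ab$aabbba

rank  rotation   last
    0  $aaabbbba  a
    1  a$aaabbbb  b
    2  aaabbbba$  $
    3  aabbbba$a  a
    4  abbbba$aa  a
    5  ba$aaabbb  b
    6  bba$aaabb  b
    7  bbba$aaab  b
    8  bbbba$aaa  a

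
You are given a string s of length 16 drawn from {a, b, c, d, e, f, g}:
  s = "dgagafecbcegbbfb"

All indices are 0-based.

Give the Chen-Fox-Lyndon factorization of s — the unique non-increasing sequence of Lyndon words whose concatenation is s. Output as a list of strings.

emit factor 1: 'dg' (i=0, period=2)
emit factor 2: 'ag' (i=2, period=2)
emit factor 3: 'afecbcegbbfb' (i=4, period=12)

["dg", "ag", "afecbcegbbfb"]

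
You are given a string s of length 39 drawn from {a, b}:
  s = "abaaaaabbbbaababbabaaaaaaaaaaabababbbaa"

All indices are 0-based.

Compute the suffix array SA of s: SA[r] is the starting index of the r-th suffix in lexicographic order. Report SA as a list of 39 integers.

sorted suffixes:
  #0 SA[0]=38  'a'
  #1 SA[1]=37  'aa'
  #2 SA[2]=19  'aaaaaaaaaaabababbbaa'
  #3 SA[3]=20  'aaaaaaaaaabababbbaa'
  #4 SA[4]=21  'aaaaaaaaabababbbaa'
  #5 SA[5]=22  'aaaaaaaabababbbaa'
  #6 SA[6]=23  'aaaaaaabababbbaa'
  #7 SA[7]=24  'aaaaaabababbbaa'
  #8 SA[8]=25  'aaaaabababbbaa'
  #9 SA[9]=2  'aaaaabbbbaababbabaaaaaaaaaaabababbbaa'
  #10 SA[10]=26  'aaaabababbbaa'
  #11 SA[11]=3  'aaaabbbbaababbabaaaaaaaaaaabababbbaa'
  #12 SA[12]=27  'aaabababbbaa'
  #13 SA[13]=4  'aaabbbbaababbabaaaaaaaaaaabababbbaa'
  #14 SA[14]=28  'aabababbbaa'
  #15 SA[15]=11  'aababbabaaaaaaaaaaabababbbaa'
  #16 SA[16]=5  'aabbbbaababbabaaaaaaaaaaabababbbaa'
  #17 SA[17]=17  'abaaaaaaaaaaabababbbaa'
  #18 SA[18]=0  'abaaaaabbbbaababbabaaaaaaaaaaabababbbaa'
  #19 SA[19]=29  'abababbbaa'
  #20 SA[20]=12  'ababbabaaaaaaaaaaabababbbaa'
  #21 SA[21]=31  'ababbbaa'
  #22 SA[22]=14  'abbabaaaaaaaaaaabababbbaa'
  #23 SA[23]=33  'abbbaa'
  #24 SA[24]=6  'abbbbaababbabaaaaaaaaaaabababbbaa'
  #25 SA[25]=36  'baa'
  #26 SA[26]=18  'baaaaaaaaaaabababbbaa'
  #27 SA[27]=1  'baaaaabbbbaababbabaaaaaaaaaaabababbbaa'
  #28 SA[28]=10  'baababbabaaaaaaaaaaabababbbaa'
  #29 SA[29]=16  'babaaaaaaaaaaabababbbaa'
  #30 SA[30]=30  'bababbbaa'
  #31 SA[31]=13  'babbabaaaaaaaaaaabababbbaa'
  #32 SA[32]=32  'babbbaa'
  #33 SA[33]=35  'bbaa'
  #34 SA[34]=9  'bbaababbabaaaaaaaaaaabababbbaa'
  #35 SA[35]=15  'bbabaaaaaaaaaaabababbbaa'
  #36 SA[36]=34  'bbbaa'
  #37 SA[37]=8  'bbbaababbabaaaaaaaaaaabababbbaa'
  #38 SA[38]=7  'bbbbaababbabaaaaaaaaaaabababbbaa'

[38, 37, 19, 20, 21, 22, 23, 24, 25, 2, 26, 3, 27, 4, 28, 11, 5, 17, 0, 29, 12, 31, 14, 33, 6, 36, 18, 1, 10, 16, 30, 13, 32, 35, 9, 15, 34, 8, 7]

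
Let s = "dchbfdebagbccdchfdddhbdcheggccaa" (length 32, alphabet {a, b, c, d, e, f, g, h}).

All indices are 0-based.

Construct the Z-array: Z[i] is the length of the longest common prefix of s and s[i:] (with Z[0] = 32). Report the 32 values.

Z[0]=32
i=1: outside box; Z[1]=0
i=2: outside box; Z[2]=0
i=3: outside box; Z[3]=0
i=4: outside box; Z[4]=0
i=5: outside box; Z[5]=1 grow→box=[5,6)
i=6: outside box; Z[6]=0
i=7: outside box; Z[7]=0
i=8: outside box; Z[8]=0
i=9: outside box; Z[9]=0
i=10: outside box; Z[10]=0
i=11: outside box; Z[11]=0
i=12: outside box; Z[12]=0
i=13: outside box; Z[13]=3 grow→box=[13,16)
i=14: min(r-i=2, Z[1]=0)=0; Z[14]=0
i=15: min(r-i=1, Z[2]=0)=0; Z[15]=0
i=16: outside box; Z[16]=0
i=17: outside box; Z[17]=1 grow→box=[17,18)
i=18: outside box; Z[18]=1 grow→box=[18,19)
i=19: outside box; Z[19]=1 grow→box=[19,20)
i=20: outside box; Z[20]=0
i=21: outside box; Z[21]=0
i=22: outside box; Z[22]=3 grow→box=[22,25)
i=23: min(r-i=2, Z[1]=0)=0; Z[23]=0
i=24: min(r-i=1, Z[2]=0)=0; Z[24]=0
i=25: outside box; Z[25]=0
i=26: outside box; Z[26]=0
i=27: outside box; Z[27]=0
i=28: outside box; Z[28]=0
i=29: outside box; Z[29]=0
i=30: outside box; Z[30]=0
i=31: outside box; Z[31]=0

[32, 0, 0, 0, 0, 1, 0, 0, 0, 0, 0, 0, 0, 3, 0, 0, 0, 1, 1, 1, 0, 0, 3, 0, 0, 0, 0, 0, 0, 0, 0, 0]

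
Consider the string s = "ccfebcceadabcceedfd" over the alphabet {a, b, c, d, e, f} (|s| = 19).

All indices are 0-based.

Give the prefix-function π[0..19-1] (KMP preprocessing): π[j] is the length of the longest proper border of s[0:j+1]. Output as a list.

π[0] = 0
j=1 s[j]='c': π[1]=1 (border 'c')
j=2 s[j]='f': k: 1→0; π[2]=0 (border '')
j=3 s[j]='e': π[3]=0 (border '')
j=4 s[j]='b': π[4]=0 (border '')
j=5 s[j]='c': π[5]=1 (border 'c')
j=6 s[j]='c': π[6]=2 (border 'cc')
j=7 s[j]='e': k: 2→1→0; π[7]=0 (border '')
j=8 s[j]='a': π[8]=0 (border '')
j=9 s[j]='d': π[9]=0 (border '')
j=10 s[j]='a': π[10]=0 (border '')
j=11 s[j]='b': π[11]=0 (border '')
j=12 s[j]='c': π[12]=1 (border 'c')
j=13 s[j]='c': π[13]=2 (border 'cc')
j=14 s[j]='e': k: 2→1→0; π[14]=0 (border '')
j=15 s[j]='e': π[15]=0 (border '')
j=16 s[j]='d': π[16]=0 (border '')
j=17 s[j]='f': π[17]=0 (border '')
j=18 s[j]='d': π[18]=0 (border '')

[0, 1, 0, 0, 0, 1, 2, 0, 0, 0, 0, 0, 1, 2, 0, 0, 0, 0, 0]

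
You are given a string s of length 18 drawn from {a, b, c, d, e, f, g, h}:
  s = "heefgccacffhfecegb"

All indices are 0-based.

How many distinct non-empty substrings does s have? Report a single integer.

sorted suffixes:
  #0 SA[0]=7  'acffhfecegb'
  #1 SA[1]=17  'b'
  #2 SA[2]=6  'cacffhfecegb'
  #3 SA[3]=5  'ccacffhfecegb'
  #4 SA[4]=14  'cegb'
  #5 SA[5]=8  'cffhfecegb'
  #6 SA[6]=13  'ecegb'
  #7 SA[7]=1  'eefgccacffhfecegb'
  #8 SA[8]=2  'efgccacffhfecegb'
  #9 SA[9]=15  'egb'
  #10 SA[10]=12  'fecegb'
  #11 SA[11]=9  'ffhfecegb'
  #12 SA[12]=3  'fgccacffhfecegb'
  #13 SA[13]=10  'fhfecegb'
  #14 SA[14]=16  'gb'
  #15 SA[15]=4  'gccacffhfecegb'
  #16 SA[16]=0  'heefgccacffhfecegb'
  #17 SA[17]=11  'hfecegb'

SA = [7, 17, 6, 5, 14, 8, 13, 1, 2, 15, 12, 9, 3, 10, 16, 4, 0, 11]
i: (SA[i-1],SA[i]) lcp shared
  1: (7,17) 0 ''
  2: (17,6) 0 ''
  3: (6,5) 1 'c'
  4: (5,14) 1 'c'
  5: (14,8) 1 'c'
  6: (8,13) 0 ''
  7: (13,1) 1 'e'
  8: (1,2) 1 'e'
  9: (2,15) 1 'e'
  10: (15,12) 0 ''
  11: (12,9) 1 'f'
  12: (9,3) 1 'f'
  13: (3,10) 1 'f'
  14: (10,16) 0 ''
  15: (16,4) 1 'g'
  16: (4,0) 0 ''
  17: (0,11) 1 'h'

n(n+1)/2 = 18·19/2 = 171
Σ LCP = 0 + 0 + 0 + 1 + 1 + 1 + 0 + 1 + 1 + 1 + 0 + 1 + 1 + 1 + 0 + 1 + 0 + 1 = 11
distinct = 171 − 11 = 160

160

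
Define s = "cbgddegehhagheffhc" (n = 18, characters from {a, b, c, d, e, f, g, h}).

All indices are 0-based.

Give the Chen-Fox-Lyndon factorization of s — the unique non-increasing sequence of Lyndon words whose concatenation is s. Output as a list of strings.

["c", "bgddegehh", "agheffhc"]

emit factor 1: 'c' (i=0, period=1)
emit factor 2: 'bgddegehh' (i=1, period=9)
emit factor 3: 'agheffhc' (i=10, period=8)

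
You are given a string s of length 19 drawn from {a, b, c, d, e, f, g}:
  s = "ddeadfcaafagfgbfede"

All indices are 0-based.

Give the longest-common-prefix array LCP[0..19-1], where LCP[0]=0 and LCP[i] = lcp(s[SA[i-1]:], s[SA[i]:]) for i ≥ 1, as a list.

[0, 1, 1, 1, 0, 0, 0, 1, 2, 1, 0, 1, 1, 0, 1, 1, 1, 0, 1]

rank→(start, suffix):
  0 → (7, 'aafagfgbfede')
  1 → (3, 'adfcaafagfgbfede')
  2 → (8, 'afagfgbfede')
  3 → (10, 'agfgbfede')
  4 → (14, 'bfede')
  5 → (6, 'caafagfgbfede')
  6 → (0, 'ddeadfcaafagfgbfede')
  7 → (17, 'de')
  8 → (1, 'deadfcaafagfgbfede')
  9 → (4, 'dfcaafagfgbfede')
  10 → (18, 'e')
  11 → (2, 'eadfcaafagfgbfede')
  12 → (16, 'ede')
  13 → (9, 'fagfgbfede')
  14 → (5, 'fcaafagfgbfede')
  15 → (15, 'fede')
  16 → (12, 'fgbfede')
  17 → (13, 'gbfede')
  18 → (11, 'gfgbfede')

SA = [7, 3, 8, 10, 14, 6, 0, 17, 1, 4, 18, 2, 16, 9, 5, 15, 12, 13, 11]
[i] adj suffixes → lcp
  [1] 7/3 → 1 ('a')
  [2] 3/8 → 1 ('a')
  [3] 8/10 → 1 ('a')
  [4] 10/14 → 0 ('')
  [5] 14/6 → 0 ('')
  [6] 6/0 → 0 ('')
  [7] 0/17 → 1 ('d')
  [8] 17/1 → 2 ('de')
  [9] 1/4 → 1 ('d')
  [10] 4/18 → 0 ('')
  [11] 18/2 → 1 ('e')
  [12] 2/16 → 1 ('e')
  [13] 16/9 → 0 ('')
  [14] 9/5 → 1 ('f')
  [15] 5/15 → 1 ('f')
  [16] 15/12 → 1 ('f')
  [17] 12/13 → 0 ('')
  [18] 13/11 → 1 ('g')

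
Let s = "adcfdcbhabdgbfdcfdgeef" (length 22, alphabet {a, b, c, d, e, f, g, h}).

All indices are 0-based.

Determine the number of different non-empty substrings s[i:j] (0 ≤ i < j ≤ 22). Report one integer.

rank | idx | suffix
   0 |   8 | abdgbfdcfdgeef
   1 |   0 | adcfdcbhabdgbfdcfdgeef
   2 |   9 | bdgbfdcfdgeef
   3 |  12 | bfdcfdgeef
   4 |   6 | bhabdgbfdcfdgeef
   5 |   5 | cbhabdgbfdcfdgeef
   6 |   2 | cfdcbhabdgbfdcfdgeef
   7 |  15 | cfdgeef
   8 |   4 | dcbhabdgbfdcfdgeef
   9 |   1 | dcfdcbhabdgbfdcfdgeef
  10 |  14 | dcfdgeef
  11 |  10 | dgbfdcfdgeef
  12 |  17 | dgeef
  13 |  19 | eef
  14 |  20 | ef
  15 |  21 | f
  16 |   3 | fdcbhabdgbfdcfdgeef
  17 |  13 | fdcfdgeef
  18 |  16 | fdgeef
  19 |  11 | gbfdcfdgeef
  20 |  18 | geef
  21 |   7 | habdgbfdcfdgeef

SA = [8, 0, 9, 12, 6, 5, 2, 15, 4, 1, 14, 10, 17, 19, 20, 21, 3, 13, 16, 11, 18, 7]
i: (SA[i-1],SA[i]) lcp shared
  1: (8,0) 1 'a'
  2: (0,9) 0 ''
  3: (9,12) 1 'b'
  4: (12,6) 1 'b'
  5: (6,5) 0 ''
  6: (5,2) 1 'c'
  7: (2,15) 3 'cfd'
  8: (15,4) 0 ''
  9: (4,1) 2 'dc'
  10: (1,14) 4 'dcfd'
  11: (14,10) 1 'd'
  12: (10,17) 2 'dg'
  13: (17,19) 0 ''
  14: (19,20) 1 'e'
  15: (20,21) 0 ''
  16: (21,3) 1 'f'
  17: (3,13) 3 'fdc'
  18: (13,16) 2 'fd'
  19: (16,11) 0 ''
  20: (11,18) 1 'g'
  21: (18,7) 0 ''

n(n+1)/2 = 22·23/2 = 253
Σ LCP = 0 + 1 + 0 + 1 + 1 + 0 + 1 + 3 + 0 + 2 + 4 + 1 + 2 + 0 + 1 + 0 + 1 + 3 + 2 + 0 + 1 + 0 = 24
distinct = 253 − 24 = 229

229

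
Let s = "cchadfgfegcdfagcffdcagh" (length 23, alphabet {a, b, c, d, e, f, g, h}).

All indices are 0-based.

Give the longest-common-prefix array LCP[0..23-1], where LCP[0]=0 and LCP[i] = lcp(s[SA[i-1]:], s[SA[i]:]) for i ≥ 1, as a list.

[0, 1, 2, 0, 1, 1, 1, 1, 0, 1, 2, 0, 0, 1, 1, 1, 1, 0, 2, 1, 1, 0, 1]

rank | idx | suffix
   0 |   3 | adfgfegcdfagcffdcagh
   1 |  13 | agcffdcagh
   2 |  20 | agh
   3 |  19 | cagh
   4 |   0 | cchadfgfegcdfagcffdcagh
   5 |  10 | cdfagcffdcagh
   6 |  15 | cffdcagh
   7 |   1 | chadfgfegcdfagcffdcagh
   8 |  18 | dcagh
   9 |  11 | dfagcffdcagh
  10 |   4 | dfgfegcdfagcffdcagh
  11 |   8 | egcdfagcffdcagh
  12 |  12 | fagcffdcagh
  13 |  17 | fdcagh
  14 |   7 | fegcdfagcffdcagh
  15 |  16 | ffdcagh
  16 |   5 | fgfegcdfagcffdcagh
  17 |   9 | gcdfagcffdcagh
  18 |  14 | gcffdcagh
  19 |   6 | gfegcdfagcffdcagh
  20 |  21 | gh
  21 |  22 | h
  22 |   2 | hadfgfegcdfagcffdcagh

SA = [3, 13, 20, 19, 0, 10, 15, 1, 18, 11, 4, 8, 12, 17, 7, 16, 5, 9, 14, 6, 21, 22, 2]
[i] adj suffixes → lcp
  [1] 3/13 → 1 ('a')
  [2] 13/20 → 2 ('ag')
  [3] 20/19 → 0 ('')
  [4] 19/0 → 1 ('c')
  [5] 0/10 → 1 ('c')
  [6] 10/15 → 1 ('c')
  [7] 15/1 → 1 ('c')
  [8] 1/18 → 0 ('')
  [9] 18/11 → 1 ('d')
  [10] 11/4 → 2 ('df')
  [11] 4/8 → 0 ('')
  [12] 8/12 → 0 ('')
  [13] 12/17 → 1 ('f')
  [14] 17/7 → 1 ('f')
  [15] 7/16 → 1 ('f')
  [16] 16/5 → 1 ('f')
  [17] 5/9 → 0 ('')
  [18] 9/14 → 2 ('gc')
  [19] 14/6 → 1 ('g')
  [20] 6/21 → 1 ('g')
  [21] 21/22 → 0 ('')
  [22] 22/2 → 1 ('h')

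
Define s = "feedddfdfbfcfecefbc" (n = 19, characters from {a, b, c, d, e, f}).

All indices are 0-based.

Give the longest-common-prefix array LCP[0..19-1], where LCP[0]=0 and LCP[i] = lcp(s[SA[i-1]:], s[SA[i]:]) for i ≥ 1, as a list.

rank | idx | suffix
   0 |  17 | bc
   1 |   9 | bfcfecefbc
   2 |  18 | c
   3 |  14 | cefbc
   4 |  11 | cfecefbc
   5 |   3 | dddfdfbfcfecefbc
   6 |   4 | ddfdfbfcfecefbc
   7 |   7 | dfbfcfecefbc
   8 |   5 | dfdfbfcfecefbc
   9 |  13 | ecefbc
  10 |   2 | edddfdfbfcfecefbc
  11 |   1 | eedddfdfbfcfecefbc
  12 |  15 | efbc
  13 |  16 | fbc
  14 |   8 | fbfcfecefbc
  15 |  10 | fcfecefbc
  16 |   6 | fdfbfcfecefbc
  17 |  12 | fecefbc
  18 |   0 | feedddfdfbfcfecefbc

SA = [17, 9, 18, 14, 11, 3, 4, 7, 5, 13, 2, 1, 15, 16, 8, 10, 6, 12, 0]
[i] adj suffixes → lcp
  [1] 17/9 → 1 ('b')
  [2] 9/18 → 0 ('')
  [3] 18/14 → 1 ('c')
  [4] 14/11 → 1 ('c')
  [5] 11/3 → 0 ('')
  [6] 3/4 → 2 ('dd')
  [7] 4/7 → 1 ('d')
  [8] 7/5 → 2 ('df')
  [9] 5/13 → 0 ('')
  [10] 13/2 → 1 ('e')
  [11] 2/1 → 1 ('e')
  [12] 1/15 → 1 ('e')
  [13] 15/16 → 0 ('')
  [14] 16/8 → 2 ('fb')
  [15] 8/10 → 1 ('f')
  [16] 10/6 → 1 ('f')
  [17] 6/12 → 1 ('f')
  [18] 12/0 → 2 ('fe')

[0, 1, 0, 1, 1, 0, 2, 1, 2, 0, 1, 1, 1, 0, 2, 1, 1, 1, 2]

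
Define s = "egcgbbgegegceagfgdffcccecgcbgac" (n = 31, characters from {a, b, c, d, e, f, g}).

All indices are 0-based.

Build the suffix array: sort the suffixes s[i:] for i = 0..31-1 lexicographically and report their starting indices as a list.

rank→(start, suffix):
  0 → (29, 'ac')
  1 → (13, 'agfgdffcccecgcbgac')
  2 → (4, 'bbgegegceagfgdffcccecgcbgac')
  3 → (27, 'bgac')
  4 → (5, 'bgegegceagfgdffcccecgcbgac')
  5 → (30, 'c')
  6 → (26, 'cbgac')
  7 → (20, 'cccecgcbgac')
  8 → (21, 'ccecgcbgac')
  9 → (11, 'ceagfgdffcccecgcbgac')
  10 → (22, 'cecgcbgac')
  11 → (2, 'cgbbgegegceagfgdffcccecgcbgac')
  12 → (24, 'cgcbgac')
  13 → (17, 'dffcccecgcbgac')
  14 → (12, 'eagfgdffcccecgcbgac')
  15 → (23, 'ecgcbgac')
  16 → (9, 'egceagfgdffcccecgcbgac')
  17 → (0, 'egcgbbgegegceagfgdffcccecgcbgac')
  18 → (7, 'egegceagfgdffcccecgcbgac')
  19 → (19, 'fcccecgcbgac')
  20 → (18, 'ffcccecgcbgac')
  21 → (15, 'fgdffcccecgcbgac')
  22 → (28, 'gac')
  23 → (3, 'gbbgegegceagfgdffcccecgcbgac')
  24 → (25, 'gcbgac')
  25 → (10, 'gceagfgdffcccecgcbgac')
  26 → (1, 'gcgbbgegegceagfgdffcccecgcbgac')
  27 → (16, 'gdffcccecgcbgac')
  28 → (8, 'gegceagfgdffcccecgcbgac')
  29 → (6, 'gegegceagfgdffcccecgcbgac')
  30 → (14, 'gfgdffcccecgcbgac')

[29, 13, 4, 27, 5, 30, 26, 20, 21, 11, 22, 2, 24, 17, 12, 23, 9, 0, 7, 19, 18, 15, 28, 3, 25, 10, 1, 16, 8, 6, 14]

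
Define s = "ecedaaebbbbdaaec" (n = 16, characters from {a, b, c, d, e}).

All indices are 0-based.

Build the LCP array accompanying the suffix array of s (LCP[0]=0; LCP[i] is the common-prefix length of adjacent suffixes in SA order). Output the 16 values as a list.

rank→(start, suffix):
  0 → (4, 'aaebbbbdaaec')
  1 → (12, 'aaec')
  2 → (5, 'aebbbbdaaec')
  3 → (13, 'aec')
  4 → (7, 'bbbbdaaec')
  5 → (8, 'bbbdaaec')
  6 → (9, 'bbdaaec')
  7 → (10, 'bdaaec')
  8 → (15, 'c')
  9 → (1, 'cedaaebbbbdaaec')
  10 → (3, 'daaebbbbdaaec')
  11 → (11, 'daaec')
  12 → (6, 'ebbbbdaaec')
  13 → (14, 'ec')
  14 → (0, 'ecedaaebbbbdaaec')
  15 → (2, 'edaaebbbbdaaec')

SA = [4, 12, 5, 13, 7, 8, 9, 10, 15, 1, 3, 11, 6, 14, 0, 2]
i: (SA[i-1],SA[i]) lcp shared
  1: (4,12) 3 'aae'
  2: (12,5) 1 'a'
  3: (5,13) 2 'ae'
  4: (13,7) 0 ''
  5: (7,8) 3 'bbb'
  6: (8,9) 2 'bb'
  7: (9,10) 1 'b'
  8: (10,15) 0 ''
  9: (15,1) 1 'c'
  10: (1,3) 0 ''
  11: (3,11) 4 'daae'
  12: (11,6) 0 ''
  13: (6,14) 1 'e'
  14: (14,0) 2 'ec'
  15: (0,2) 1 'e'

[0, 3, 1, 2, 0, 3, 2, 1, 0, 1, 0, 4, 0, 1, 2, 1]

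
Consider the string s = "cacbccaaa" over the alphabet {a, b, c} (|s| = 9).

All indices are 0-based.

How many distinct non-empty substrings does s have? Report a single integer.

37

rank | idx | suffix
   0 |   8 | a
   1 |   7 | aa
   2 |   6 | aaa
   3 |   1 | acbccaaa
   4 |   3 | bccaaa
   5 |   5 | caaa
   6 |   0 | cacbccaaa
   7 |   2 | cbccaaa
   8 |   4 | ccaaa

SA = [8, 7, 6, 1, 3, 5, 0, 2, 4]
[i] adj suffixes → lcp
  [1] 8/7 → 1 ('a')
  [2] 7/6 → 2 ('aa')
  [3] 6/1 → 1 ('a')
  [4] 1/3 → 0 ('')
  [5] 3/5 → 0 ('')
  [6] 5/0 → 2 ('ca')
  [7] 0/2 → 1 ('c')
  [8] 2/4 → 1 ('c')

n(n+1)/2 = 9·10/2 = 45
Σ LCP = 0 + 1 + 2 + 1 + 0 + 0 + 2 + 1 + 1 = 8
distinct = 45 − 8 = 37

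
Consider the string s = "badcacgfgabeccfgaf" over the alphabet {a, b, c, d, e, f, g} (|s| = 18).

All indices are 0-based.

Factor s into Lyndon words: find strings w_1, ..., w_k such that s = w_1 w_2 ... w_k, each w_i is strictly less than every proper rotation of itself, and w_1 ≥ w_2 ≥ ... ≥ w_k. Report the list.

["b", "adc", "acgfg", "abeccfgaf"]

emit factor 1: 'b' (i=0, period=1)
emit factor 2: 'adc' (i=1, period=3)
emit factor 3: 'acgfg' (i=4, period=5)
emit factor 4: 'abeccfgaf' (i=9, period=9)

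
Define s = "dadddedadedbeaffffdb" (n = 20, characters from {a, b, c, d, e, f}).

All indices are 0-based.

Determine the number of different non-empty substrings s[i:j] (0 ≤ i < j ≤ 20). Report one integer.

184

sorted suffixes:
  #0 SA[0]=1  'adddedadedbeaffffdb'
  #1 SA[1]=7  'adedbeaffffdb'
  #2 SA[2]=13  'affffdb'
  #3 SA[3]=19  'b'
  #4 SA[4]=11  'beaffffdb'
  #5 SA[5]=0  'dadddedadedbeaffffdb'
  #6 SA[6]=6  'dadedbeaffffdb'
  #7 SA[7]=18  'db'
  #8 SA[8]=10  'dbeaffffdb'
  #9 SA[9]=2  'dddedadedbeaffffdb'
  #10 SA[10]=3  'ddedadedbeaffffdb'
  #11 SA[11]=4  'dedadedbeaffffdb'
  #12 SA[12]=8  'dedbeaffffdb'
  #13 SA[13]=12  'eaffffdb'
  #14 SA[14]=5  'edadedbeaffffdb'
  #15 SA[15]=9  'edbeaffffdb'
  #16 SA[16]=17  'fdb'
  #17 SA[17]=16  'ffdb'
  #18 SA[18]=15  'fffdb'
  #19 SA[19]=14  'ffffdb'

SA = [1, 7, 13, 19, 11, 0, 6, 18, 10, 2, 3, 4, 8, 12, 5, 9, 17, 16, 15, 14]
[i] adj suffixes → lcp
  [1] 1/7 → 2 ('ad')
  [2] 7/13 → 1 ('a')
  [3] 13/19 → 0 ('')
  [4] 19/11 → 1 ('b')
  [5] 11/0 → 0 ('')
  [6] 0/6 → 3 ('dad')
  [7] 6/18 → 1 ('d')
  [8] 18/10 → 2 ('db')
  [9] 10/2 → 1 ('d')
  [10] 2/3 → 2 ('dd')
  [11] 3/4 → 1 ('d')
  [12] 4/8 → 3 ('ded')
  [13] 8/12 → 0 ('')
  [14] 12/5 → 1 ('e')
  [15] 5/9 → 2 ('ed')
  [16] 9/17 → 0 ('')
  [17] 17/16 → 1 ('f')
  [18] 16/15 → 2 ('ff')
  [19] 15/14 → 3 ('fff')

n(n+1)/2 = 20·21/2 = 210
Σ LCP = 0 + 2 + 1 + 0 + 1 + 0 + 3 + 1 + 2 + 1 + 2 + 1 + 3 + 0 + 1 + 2 + 0 + 1 + 2 + 3 = 26
distinct = 210 − 26 = 184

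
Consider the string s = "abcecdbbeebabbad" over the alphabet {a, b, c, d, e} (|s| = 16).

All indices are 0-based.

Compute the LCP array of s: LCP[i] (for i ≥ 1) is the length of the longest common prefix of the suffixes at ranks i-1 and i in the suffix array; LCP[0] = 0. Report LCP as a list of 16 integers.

rank→(start, suffix):
  0 → (11, 'abbad')
  1 → (0, 'abcecdbbeebabbad')
  2 → (14, 'ad')
  3 → (10, 'babbad')
  4 → (13, 'bad')
  5 → (12, 'bbad')
  6 → (6, 'bbeebabbad')
  7 → (1, 'bcecdbbeebabbad')
  8 → (7, 'beebabbad')
  9 → (4, 'cdbbeebabbad')
  10 → (2, 'cecdbbeebabbad')
  11 → (15, 'd')
  12 → (5, 'dbbeebabbad')
  13 → (9, 'ebabbad')
  14 → (3, 'ecdbbeebabbad')
  15 → (8, 'eebabbad')

SA = [11, 0, 14, 10, 13, 12, 6, 1, 7, 4, 2, 15, 5, 9, 3, 8]
rank  pair      lcp
   1  s[11:],s[0:]  2  'ab'
   2  s[0:],s[14:]  1  'a'
   3  s[14:],s[10:]  0  ''
   4  s[10:],s[13:]  2  'ba'
   5  s[13:],s[12:]  1  'b'
   6  s[12:],s[6:]  2  'bb'
   7  s[6:],s[1:]  1  'b'
   8  s[1:],s[7:]  1  'b'
   9  s[7:],s[4:]  0  ''
  10  s[4:],s[2:]  1  'c'
  11  s[2:],s[15:]  0  ''
  12  s[15:],s[5:]  1  'd'
  13  s[5:],s[9:]  0  ''
  14  s[9:],s[3:]  1  'e'
  15  s[3:],s[8:]  1  'e'

[0, 2, 1, 0, 2, 1, 2, 1, 1, 0, 1, 0, 1, 0, 1, 1]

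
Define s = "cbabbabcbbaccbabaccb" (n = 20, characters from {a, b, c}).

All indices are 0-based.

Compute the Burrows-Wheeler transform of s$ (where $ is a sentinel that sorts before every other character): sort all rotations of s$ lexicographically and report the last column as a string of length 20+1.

rank  rotation               last
    0  $cbabbabcbbaccbabaccb  b
    1  abaccb$cbabbabcbbaccb  b
    2  abbabcbbaccbabaccb$cb  b
    3  abcbbaccbabaccb$cbabb  b
    4  accb$cbabbabcbbaccbab  b
    5  accbabaccb$cbabbabcbb  b
    6  b$cbabbabcbbaccbabacc  c
    7  babaccb$cbabbabcbbacc  c
    8  babbabcbbaccbabaccb$c  c
    9  babcbbaccbabaccb$cbab  b
   10  baccb$cbabbabcbbaccba  a
   11  baccbabaccb$cbabbabcb  b
   12  bbabcbbaccbabaccb$cba  a
   13  bbaccbabaccb$cbabbabc  c
   14  bcbbaccbabaccb$cbabba  a
   15  cb$cbabbabcbbaccbabac  c
   16  cbabaccb$cbabbabcbbac  c
   17  cbabbabcbbaccbabaccb$  $
   18  cbbaccbabaccb$cbabbab  b
   19  ccb$cbabbabcbbaccbaba  a
   20  ccbabaccb$cbabbabcbba  a

bbbbbbcccbabacacc$baa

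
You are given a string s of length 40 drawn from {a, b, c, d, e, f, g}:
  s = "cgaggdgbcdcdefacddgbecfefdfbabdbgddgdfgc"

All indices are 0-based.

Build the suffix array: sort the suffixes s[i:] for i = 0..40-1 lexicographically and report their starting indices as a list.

[28, 14, 2, 27, 7, 29, 19, 31, 39, 8, 15, 10, 21, 0, 30, 9, 16, 33, 11, 25, 36, 5, 17, 34, 20, 12, 23, 13, 26, 24, 22, 37, 1, 6, 18, 38, 32, 35, 4, 3]

rank→(start, suffix):
  0 → (28, 'abdbgddgdfgc')
  1 → (14, 'acddgbecfefdfbabdbgddgdfgc')
  2 → (2, 'aggdgbcdcdefacddgbecfefdfbabdbgddgdfgc')
  3 → (27, 'babdbgddgdfgc')
  4 → (7, 'bcdcdefacddgbecfefdfbabdbgddgdfgc')
  5 → (29, 'bdbgddgdfgc')
  6 → (19, 'becfefdfbabdbgddgdfgc')
  7 → (31, 'bgddgdfgc')
  8 → (39, 'c')
  9 → (8, 'cdcdefacddgbecfefdfbabdbgddgdfgc')
  10 → (15, 'cddgbecfefdfbabdbgddgdfgc')
  11 → (10, 'cdefacddgbecfefdfbabdbgddgdfgc')
  12 → (21, 'cfefdfbabdbgddgdfgc')
  13 → (0, 'cgaggdgbcdcdefacddgbecfefdfbabdbgddgdfgc')
  14 → (30, 'dbgddgdfgc')
  15 → (9, 'dcdefacddgbecfefdfbabdbgddgdfgc')
  16 → (16, 'ddgbecfefdfbabdbgddgdfgc')
  17 → (33, 'ddgdfgc')
  18 → (11, 'defacddgbecfefdfbabdbgddgdfgc')
  19 → (25, 'dfbabdbgddgdfgc')
  20 → (36, 'dfgc')
  21 → (5, 'dgbcdcdefacddgbecfefdfbabdbgddgdfgc')
  22 → (17, 'dgbecfefdfbabdbgddgdfgc')
  23 → (34, 'dgdfgc')
  24 → (20, 'ecfefdfbabdbgddgdfgc')
  25 → (12, 'efacddgbecfefdfbabdbgddgdfgc')
  26 → (23, 'efdfbabdbgddgdfgc')
  27 → (13, 'facddgbecfefdfbabdbgddgdfgc')
  28 → (26, 'fbabdbgddgdfgc')
  29 → (24, 'fdfbabdbgddgdfgc')
  30 → (22, 'fefdfbabdbgddgdfgc')
  31 → (37, 'fgc')
  32 → (1, 'gaggdgbcdcdefacddgbecfefdfbabdbgddgdfgc')
  33 → (6, 'gbcdcdefacddgbecfefdfbabdbgddgdfgc')
  34 → (18, 'gbecfefdfbabdbgddgdfgc')
  35 → (38, 'gc')
  36 → (32, 'gddgdfgc')
  37 → (35, 'gdfgc')
  38 → (4, 'gdgbcdcdefacddgbecfefdfbabdbgddgdfgc')
  39 → (3, 'ggdgbcdcdefacddgbecfefdfbabdbgddgdfgc')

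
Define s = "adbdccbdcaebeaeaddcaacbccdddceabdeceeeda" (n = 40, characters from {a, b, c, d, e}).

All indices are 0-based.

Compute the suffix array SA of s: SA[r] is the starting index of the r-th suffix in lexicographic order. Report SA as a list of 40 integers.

[39, 19, 30, 20, 0, 15, 13, 9, 22, 6, 2, 31, 11, 18, 8, 21, 5, 4, 23, 24, 28, 34, 38, 1, 17, 7, 3, 27, 16, 26, 25, 32, 29, 14, 12, 10, 33, 37, 36, 35]

rank | idx | suffix
   0 |  39 | a
   1 |  19 | aacbccdddceabdeceeeda
   2 |  30 | abdeceeeda
   3 |  20 | acbccdddceabdeceeeda
   4 |   0 | adbdccbdcaebeaeaddcaacbccdddceabdeceeeda
   5 |  15 | addcaacbccdddceabdeceeeda
   6 |  13 | aeaddcaacbccdddceabdeceeeda
   7 |   9 | aebeaeaddcaacbccdddceabdeceeeda
   8 |  22 | bccdddceabdeceeeda
   9 |   6 | bdcaebeaeaddcaacbccdddceabdeceeeda
  10 |   2 | bdccbdcaebeaeaddcaacbccdddceabdeceeeda
  11 |  31 | bdeceeeda
  12 |  11 | beaeaddcaacbccdddceabdeceeeda
  13 |  18 | caacbccdddceabdeceeeda
  14 |   8 | caebeaeaddcaacbccdddceabdeceeeda
  15 |  21 | cbccdddceabdeceeeda
  16 |   5 | cbdcaebeaeaddcaacbccdddceabdeceeeda
  17 |   4 | ccbdcaebeaeaddcaacbccdddceabdeceeeda
  18 |  23 | ccdddceabdeceeeda
  19 |  24 | cdddceabdeceeeda
  20 |  28 | ceabdeceeeda
  21 |  34 | ceeeda
  22 |  38 | da
  23 |   1 | dbdccbdcaebeaeaddcaacbccdddceabdeceeeda
  24 |  17 | dcaacbccdddceabdeceeeda
  25 |   7 | dcaebeaeaddcaacbccdddceabdeceeeda
  26 |   3 | dccbdcaebeaeaddcaacbccdddceabdeceeeda
  27 |  27 | dceabdeceeeda
  28 |  16 | ddcaacbccdddceabdeceeeda
  29 |  26 | ddceabdeceeeda
  30 |  25 | dddceabdeceeeda
  31 |  32 | deceeeda
  32 |  29 | eabdeceeeda
  33 |  14 | eaddcaacbccdddceabdeceeeda
  34 |  12 | eaeaddcaacbccdddceabdeceeeda
  35 |  10 | ebeaeaddcaacbccdddceabdeceeeda
  36 |  33 | eceeeda
  37 |  37 | eda
  38 |  36 | eeda
  39 |  35 | eeeda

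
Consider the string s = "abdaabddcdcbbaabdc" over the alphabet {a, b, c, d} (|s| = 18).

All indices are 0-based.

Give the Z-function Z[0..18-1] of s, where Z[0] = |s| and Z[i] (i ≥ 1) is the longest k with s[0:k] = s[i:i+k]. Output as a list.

[18, 0, 0, 1, 3, 0, 0, 0, 0, 0, 0, 0, 0, 1, 3, 0, 0, 0]

Z[0]=18
i=1: outside box; Z[1]=0
i=2: outside box; Z[2]=0
i=3: outside box; Z[3]=1 grow→box=[3,4)
i=4: outside box; Z[4]=3 grow→box=[4,7)
i=5: min(r-i=2, Z[1]=0)=0; Z[5]=0
i=6: min(r-i=1, Z[2]=0)=0; Z[6]=0
i=7: outside box; Z[7]=0
i=8: outside box; Z[8]=0
i=9: outside box; Z[9]=0
i=10: outside box; Z[10]=0
i=11: outside box; Z[11]=0
i=12: outside box; Z[12]=0
i=13: outside box; Z[13]=1 grow→box=[13,14)
i=14: outside box; Z[14]=3 grow→box=[14,17)
i=15: min(r-i=2, Z[1]=0)=0; Z[15]=0
i=16: min(r-i=1, Z[2]=0)=0; Z[16]=0
i=17: outside box; Z[17]=0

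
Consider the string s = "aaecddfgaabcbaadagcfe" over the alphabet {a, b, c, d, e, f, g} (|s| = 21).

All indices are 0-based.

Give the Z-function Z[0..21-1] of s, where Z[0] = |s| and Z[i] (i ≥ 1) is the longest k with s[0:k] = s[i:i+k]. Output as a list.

Z[0]=21
i=1: outside box; Z[1]=1 scan→box=[1,2)
i=2: outside box; Z[2]=0
i=3: outside box; Z[3]=0
i=4: outside box; Z[4]=0
i=5: outside box; Z[5]=0
i=6: outside box; Z[6]=0
i=7: outside box; Z[7]=0
i=8: outside box; Z[8]=2 scan→box=[8,10)
i=9: min(r-i=1, Z[1]=1)=1; Z[9]=1
i=10: outside box; Z[10]=0
i=11: outside box; Z[11]=0
i=12: outside box; Z[12]=0
i=13: outside box; Z[13]=2 scan→box=[13,15)
i=14: min(r-i=1, Z[1]=1)=1; Z[14]=1
i=15: outside box; Z[15]=0
i=16: outside box; Z[16]=1 scan→box=[16,17)
i=17: outside box; Z[17]=0
i=18: outside box; Z[18]=0
i=19: outside box; Z[19]=0
i=20: outside box; Z[20]=0

[21, 1, 0, 0, 0, 0, 0, 0, 2, 1, 0, 0, 0, 2, 1, 0, 1, 0, 0, 0, 0]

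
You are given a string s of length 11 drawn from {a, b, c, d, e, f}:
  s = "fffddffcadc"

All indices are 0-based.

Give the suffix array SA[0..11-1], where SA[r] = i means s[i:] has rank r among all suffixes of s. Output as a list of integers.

[8, 10, 7, 9, 3, 4, 6, 2, 5, 1, 0]

sorted suffixes:
  #0 SA[0]=8  'adc'
  #1 SA[1]=10  'c'
  #2 SA[2]=7  'cadc'
  #3 SA[3]=9  'dc'
  #4 SA[4]=3  'ddffcadc'
  #5 SA[5]=4  'dffcadc'
  #6 SA[6]=6  'fcadc'
  #7 SA[7]=2  'fddffcadc'
  #8 SA[8]=5  'ffcadc'
  #9 SA[9]=1  'ffddffcadc'
  #10 SA[10]=0  'fffddffcadc'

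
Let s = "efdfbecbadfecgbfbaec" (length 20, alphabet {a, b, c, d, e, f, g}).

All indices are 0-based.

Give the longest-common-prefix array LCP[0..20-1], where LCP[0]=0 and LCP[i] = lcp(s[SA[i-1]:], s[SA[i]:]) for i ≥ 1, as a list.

[0, 1, 0, 2, 1, 1, 0, 1, 1, 0, 2, 0, 2, 2, 1, 0, 2, 1, 1, 0]

sorted suffixes:
  #0 SA[0]=8  'adfecgbfbaec'
  #1 SA[1]=17  'aec'
  #2 SA[2]=7  'badfecgbfbaec'
  #3 SA[3]=16  'baec'
  #4 SA[4]=4  'becbadfecgbfbaec'
  #5 SA[5]=14  'bfbaec'
  #6 SA[6]=19  'c'
  #7 SA[7]=6  'cbadfecgbfbaec'
  #8 SA[8]=12  'cgbfbaec'
  #9 SA[9]=2  'dfbecbadfecgbfbaec'
  #10 SA[10]=9  'dfecgbfbaec'
  #11 SA[11]=18  'ec'
  #12 SA[12]=5  'ecbadfecgbfbaec'
  #13 SA[13]=11  'ecgbfbaec'
  #14 SA[14]=0  'efdfbecbadfecgbfbaec'
  #15 SA[15]=15  'fbaec'
  #16 SA[16]=3  'fbecbadfecgbfbaec'
  #17 SA[17]=1  'fdfbecbadfecgbfbaec'
  #18 SA[18]=10  'fecgbfbaec'
  #19 SA[19]=13  'gbfbaec'

SA = [8, 17, 7, 16, 4, 14, 19, 6, 12, 2, 9, 18, 5, 11, 0, 15, 3, 1, 10, 13]
i: (SA[i-1],SA[i]) lcp shared
  1: (8,17) 1 'a'
  2: (17,7) 0 ''
  3: (7,16) 2 'ba'
  4: (16,4) 1 'b'
  5: (4,14) 1 'b'
  6: (14,19) 0 ''
  7: (19,6) 1 'c'
  8: (6,12) 1 'c'
  9: (12,2) 0 ''
  10: (2,9) 2 'df'
  11: (9,18) 0 ''
  12: (18,5) 2 'ec'
  13: (5,11) 2 'ec'
  14: (11,0) 1 'e'
  15: (0,15) 0 ''
  16: (15,3) 2 'fb'
  17: (3,1) 1 'f'
  18: (1,10) 1 'f'
  19: (10,13) 0 ''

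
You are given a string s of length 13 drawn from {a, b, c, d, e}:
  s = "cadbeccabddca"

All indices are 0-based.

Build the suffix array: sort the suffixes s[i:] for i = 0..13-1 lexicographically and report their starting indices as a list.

[12, 7, 1, 8, 3, 11, 6, 0, 5, 2, 10, 9, 4]

rank→(start, suffix):
  0 → (12, 'a')
  1 → (7, 'abddca')
  2 → (1, 'adbeccabddca')
  3 → (8, 'bddca')
  4 → (3, 'beccabddca')
  5 → (11, 'ca')
  6 → (6, 'cabddca')
  7 → (0, 'cadbeccabddca')
  8 → (5, 'ccabddca')
  9 → (2, 'dbeccabddca')
  10 → (10, 'dca')
  11 → (9, 'ddca')
  12 → (4, 'eccabddca')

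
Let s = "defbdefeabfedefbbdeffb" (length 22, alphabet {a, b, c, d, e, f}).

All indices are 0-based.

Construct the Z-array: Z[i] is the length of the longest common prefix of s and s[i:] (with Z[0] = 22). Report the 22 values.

[22, 0, 0, 0, 3, 0, 0, 0, 0, 0, 0, 0, 4, 0, 0, 0, 0, 3, 0, 0, 0, 0]

Z[0]=22
i=1: fresh scan; Z[1]=0
i=2: fresh scan; Z[2]=0
i=3: fresh scan; Z[3]=0
i=4: fresh scan; Z[4]=3 extend→box=[4,7)
i=5: min(r-i=2, Z[1]=0)=0; Z[5]=0
i=6: min(r-i=1, Z[2]=0)=0; Z[6]=0
i=7: fresh scan; Z[7]=0
i=8: fresh scan; Z[8]=0
i=9: fresh scan; Z[9]=0
i=10: fresh scan; Z[10]=0
i=11: fresh scan; Z[11]=0
i=12: fresh scan; Z[12]=4 extend→box=[12,16)
i=13: min(r-i=3, Z[1]=0)=0; Z[13]=0
i=14: min(r-i=2, Z[2]=0)=0; Z[14]=0
i=15: min(r-i=1, Z[3]=0)=0; Z[15]=0
i=16: fresh scan; Z[16]=0
i=17: fresh scan; Z[17]=3 extend→box=[17,20)
i=18: min(r-i=2, Z[1]=0)=0; Z[18]=0
i=19: min(r-i=1, Z[2]=0)=0; Z[19]=0
i=20: fresh scan; Z[20]=0
i=21: fresh scan; Z[21]=0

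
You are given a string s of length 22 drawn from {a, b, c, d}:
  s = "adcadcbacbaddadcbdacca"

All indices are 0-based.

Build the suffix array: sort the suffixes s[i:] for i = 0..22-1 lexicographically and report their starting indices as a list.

[21, 7, 18, 0, 3, 13, 10, 6, 9, 16, 20, 2, 5, 8, 15, 19, 17, 12, 1, 4, 14, 11]

sorted suffixes:
  #0 SA[0]=21  'a'
  #1 SA[1]=7  'acbaddadcbdacca'
  #2 SA[2]=18  'acca'
  #3 SA[3]=0  'adcadcbacbaddadcbdacca'
  #4 SA[4]=3  'adcbacbaddadcbdacca'
  #5 SA[5]=13  'adcbdacca'
  #6 SA[6]=10  'addadcbdacca'
  #7 SA[7]=6  'bacbaddadcbdacca'
  #8 SA[8]=9  'baddadcbdacca'
  #9 SA[9]=16  'bdacca'
  #10 SA[10]=20  'ca'
  #11 SA[11]=2  'cadcbacbaddadcbdacca'
  #12 SA[12]=5  'cbacbaddadcbdacca'
  #13 SA[13]=8  'cbaddadcbdacca'
  #14 SA[14]=15  'cbdacca'
  #15 SA[15]=19  'cca'
  #16 SA[16]=17  'dacca'
  #17 SA[17]=12  'dadcbdacca'
  #18 SA[18]=1  'dcadcbacbaddadcbdacca'
  #19 SA[19]=4  'dcbacbaddadcbdacca'
  #20 SA[20]=14  'dcbdacca'
  #21 SA[21]=11  'ddadcbdacca'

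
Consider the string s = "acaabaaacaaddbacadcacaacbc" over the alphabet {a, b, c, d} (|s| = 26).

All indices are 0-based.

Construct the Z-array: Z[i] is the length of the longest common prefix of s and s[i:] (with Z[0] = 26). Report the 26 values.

[26, 0, 1, 1, 0, 1, 1, 4, 0, 1, 1, 0, 0, 0, 3, 0, 1, 0, 0, 4, 0, 1, 2, 0, 0, 0]

Z[0]=26
i=1: fresh scan; Z[1]=0
i=2: fresh scan; Z[2]=1 grow→box=[2,3)
i=3: fresh scan; Z[3]=1 grow→box=[3,4)
i=4: fresh scan; Z[4]=0
i=5: fresh scan; Z[5]=1 grow→box=[5,6)
i=6: fresh scan; Z[6]=1 grow→box=[6,7)
i=7: fresh scan; Z[7]=4 grow→box=[7,11)
i=8: min(r-i=3, Z[1]=0)=0; Z[8]=0
i=9: min(r-i=2, Z[2]=1)=1; Z[9]=1
i=10: min(r-i=1, Z[3]=1)=1; Z[10]=1
i=11: fresh scan; Z[11]=0
i=12: fresh scan; Z[12]=0
i=13: fresh scan; Z[13]=0
i=14: fresh scan; Z[14]=3 grow→box=[14,17)
i=15: min(r-i=2, Z[1]=0)=0; Z[15]=0
i=16: min(r-i=1, Z[2]=1)=1; Z[16]=1
i=17: fresh scan; Z[17]=0
i=18: fresh scan; Z[18]=0
i=19: fresh scan; Z[19]=4 grow→box=[19,23)
i=20: min(r-i=3, Z[1]=0)=0; Z[20]=0
i=21: min(r-i=2, Z[2]=1)=1; Z[21]=1
i=22: min(r-i=1, Z[3]=1)=1; Z[22]=2 grow→box=[22,24)
i=23: min(r-i=1, Z[1]=0)=0; Z[23]=0
i=24: fresh scan; Z[24]=0
i=25: fresh scan; Z[25]=0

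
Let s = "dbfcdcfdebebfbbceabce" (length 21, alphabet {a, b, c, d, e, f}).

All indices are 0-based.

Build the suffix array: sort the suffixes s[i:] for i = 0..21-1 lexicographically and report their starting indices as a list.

rank→(start, suffix):
  0 → (17, 'abce')
  1 → (13, 'bbceabce')
  2 → (18, 'bce')
  3 → (14, 'bceabce')
  4 → (9, 'bebfbbceabce')
  5 → (11, 'bfbbceabce')
  6 → (1, 'bfcdcfdebebfbbceabce')
  7 → (3, 'cdcfdebebfbbceabce')
  8 → (19, 'ce')
  9 → (15, 'ceabce')
  10 → (5, 'cfdebebfbbceabce')
  11 → (0, 'dbfcdcfdebebfbbceabce')
  12 → (4, 'dcfdebebfbbceabce')
  13 → (7, 'debebfbbceabce')
  14 → (20, 'e')
  15 → (16, 'eabce')
  16 → (8, 'ebebfbbceabce')
  17 → (10, 'ebfbbceabce')
  18 → (12, 'fbbceabce')
  19 → (2, 'fcdcfdebebfbbceabce')
  20 → (6, 'fdebebfbbceabce')

[17, 13, 18, 14, 9, 11, 1, 3, 19, 15, 5, 0, 4, 7, 20, 16, 8, 10, 12, 2, 6]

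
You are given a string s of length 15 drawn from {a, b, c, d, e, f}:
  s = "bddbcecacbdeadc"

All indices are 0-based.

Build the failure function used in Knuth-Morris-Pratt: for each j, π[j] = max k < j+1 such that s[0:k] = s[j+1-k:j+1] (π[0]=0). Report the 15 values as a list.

π[0] = 0
j=1 s[j]='d': π[1]=0 (border '')
j=2 s[j]='d': π[2]=0 (border '')
j=3 s[j]='b': π[3]=1 (border 'b')
j=4 s[j]='c': k: 1→0; π[4]=0 (border '')
j=5 s[j]='e': π[5]=0 (border '')
j=6 s[j]='c': π[6]=0 (border '')
j=7 s[j]='a': π[7]=0 (border '')
j=8 s[j]='c': π[8]=0 (border '')
j=9 s[j]='b': π[9]=1 (border 'b')
j=10 s[j]='d': π[10]=2 (border 'bd')
j=11 s[j]='e': k: 2→0; π[11]=0 (border '')
j=12 s[j]='a': π[12]=0 (border '')
j=13 s[j]='d': π[13]=0 (border '')
j=14 s[j]='c': π[14]=0 (border '')

[0, 0, 0, 1, 0, 0, 0, 0, 0, 1, 2, 0, 0, 0, 0]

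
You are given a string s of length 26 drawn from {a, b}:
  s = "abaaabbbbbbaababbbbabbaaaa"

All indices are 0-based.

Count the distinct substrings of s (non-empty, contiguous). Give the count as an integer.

rank | idx | suffix
   0 |  25 | a
   1 |  24 | aa
   2 |  23 | aaa
   3 |  22 | aaaa
   4 |   2 | aaabbbbbbaababbbbabbaaaa
   5 |  11 | aababbbbabbaaaa
   6 |   3 | aabbbbbbaababbbbabbaaaa
   7 |   0 | abaaabbbbbbaababbbbabbaaaa
   8 |  12 | ababbbbabbaaaa
   9 |  19 | abbaaaa
  10 |  14 | abbbbabbaaaa
  11 |   4 | abbbbbbaababbbbabbaaaa
  12 |  21 | baaaa
  13 |   1 | baaabbbbbbaababbbbabbaaaa
  14 |  10 | baababbbbabbaaaa
  15 |  18 | babbaaaa
  16 |  13 | babbbbabbaaaa
  17 |  20 | bbaaaa
  18 |   9 | bbaababbbbabbaaaa
  19 |  17 | bbabbaaaa
  20 |   8 | bbbaababbbbabbaaaa
  21 |  16 | bbbabbaaaa
  22 |   7 | bbbbaababbbbabbaaaa
  23 |  15 | bbbbabbaaaa
  24 |   6 | bbbbbaababbbbabbaaaa
  25 |   5 | bbbbbbaababbbbabbaaaa

SA = [25, 24, 23, 22, 2, 11, 3, 0, 12, 19, 14, 4, 21, 1, 10, 18, 13, 20, 9, 17, 8, 16, 7, 15, 6, 5]
rank  pair      lcp
   1  s[25:],s[24:]  1  'a'
   2  s[24:],s[23:]  2  'aa'
   3  s[23:],s[22:]  3  'aaa'
   4  s[22:],s[2:]  3  'aaa'
   5  s[2:],s[11:]  2  'aa'
   6  s[11:],s[3:]  3  'aab'
   7  s[3:],s[0:]  1  'a'
   8  s[0:],s[12:]  3  'aba'
   9  s[12:],s[19:]  2  'ab'
  10  s[19:],s[14:]  3  'abb'
  11  s[14:],s[4:]  5  'abbbb'
  12  s[4:],s[21:]  0  ''
  13  s[21:],s[1:]  4  'baaa'
  14  s[1:],s[10:]  3  'baa'
  15  s[10:],s[18:]  2  'ba'
  16  s[18:],s[13:]  4  'babb'
  17  s[13:],s[20:]  1  'b'
  18  s[20:],s[9:]  4  'bbaa'
  19  s[9:],s[17:]  3  'bba'
  20  s[17:],s[8:]  2  'bb'
  21  s[8:],s[16:]  4  'bbba'
  22  s[16:],s[7:]  3  'bbb'
  23  s[7:],s[15:]  5  'bbbba'
  24  s[15:],s[6:]  4  'bbbb'
  25  s[6:],s[5:]  5  'bbbbb'

n(n+1)/2 = 26·27/2 = 351
Σ LCP = 0 + 1 + 2 + 3 + 3 + 2 + 3 + 1 + 3 + 2 + 3 + 5 + 0 + 4 + 3 + 2 + 4 + 1 + 4 + 3 + 2 + 4 + 3 + 5 + 4 + 5 = 72
distinct = 351 − 72 = 279

279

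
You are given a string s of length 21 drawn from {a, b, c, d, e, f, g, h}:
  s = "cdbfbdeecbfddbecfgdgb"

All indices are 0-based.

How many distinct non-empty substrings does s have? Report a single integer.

rank | idx | suffix
   0 |  20 | b
   1 |   4 | bdeecbfddbecfgdgb
   2 |  13 | becfgdgb
   3 |   2 | bfbdeecbfddbecfgdgb
   4 |   9 | bfddbecfgdgb
   5 |   8 | cbfddbecfgdgb
   6 |   0 | cdbfbdeecbfddbecfgdgb
   7 |  15 | cfgdgb
   8 |  12 | dbecfgdgb
   9 |   1 | dbfbdeecbfddbecfgdgb
  10 |  11 | ddbecfgdgb
  11 |   5 | deecbfddbecfgdgb
  12 |  18 | dgb
  13 |   7 | ecbfddbecfgdgb
  14 |  14 | ecfgdgb
  15 |   6 | eecbfddbecfgdgb
  16 |   3 | fbdeecbfddbecfgdgb
  17 |  10 | fddbecfgdgb
  18 |  16 | fgdgb
  19 |  19 | gb
  20 |  17 | gdgb

SA = [20, 4, 13, 2, 9, 8, 0, 15, 12, 1, 11, 5, 18, 7, 14, 6, 3, 10, 16, 19, 17]
rank  pair      lcp
   1  s[20:],s[4:]  1  'b'
   2  s[4:],s[13:]  1  'b'
   3  s[13:],s[2:]  1  'b'
   4  s[2:],s[9:]  2  'bf'
   5  s[9:],s[8:]  0  ''
   6  s[8:],s[0:]  1  'c'
   7  s[0:],s[15:]  1  'c'
   8  s[15:],s[12:]  0  ''
   9  s[12:],s[1:]  2  'db'
  10  s[1:],s[11:]  1  'd'
  11  s[11:],s[5:]  1  'd'
  12  s[5:],s[18:]  1  'd'
  13  s[18:],s[7:]  0  ''
  14  s[7:],s[14:]  2  'ec'
  15  s[14:],s[6:]  1  'e'
  16  s[6:],s[3:]  0  ''
  17  s[3:],s[10:]  1  'f'
  18  s[10:],s[16:]  1  'f'
  19  s[16:],s[19:]  0  ''
  20  s[19:],s[17:]  1  'g'

n(n+1)/2 = 21·22/2 = 231
Σ LCP = 0 + 1 + 1 + 1 + 2 + 0 + 1 + 1 + 0 + 2 + 1 + 1 + 1 + 0 + 2 + 1 + 0 + 1 + 1 + 0 + 1 = 18
distinct = 231 − 18 = 213

213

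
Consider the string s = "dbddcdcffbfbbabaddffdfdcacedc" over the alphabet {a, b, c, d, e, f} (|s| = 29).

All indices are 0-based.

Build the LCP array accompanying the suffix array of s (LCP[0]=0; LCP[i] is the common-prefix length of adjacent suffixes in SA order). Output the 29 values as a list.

[0, 1, 1, 0, 2, 1, 1, 1, 0, 1, 1, 1, 1, 0, 1, 2, 2, 2, 1, 2, 1, 2, 0, 0, 2, 1, 2, 1, 2]

rank | idx | suffix
   0 |  13 | abaddffdfdcacedc
   1 |  24 | acedc
   2 |  15 | addffdfdcacedc
   3 |  12 | babaddffdfdcacedc
   4 |  14 | baddffdfdcacedc
   5 |  11 | bbabaddffdfdcacedc
   6 |   1 | bddcdcffbfbbabaddffdfdcacedc
   7 |   9 | bfbbabaddffdfdcacedc
   8 |  28 | c
   9 |  23 | cacedc
  10 |   4 | cdcffbfbbabaddffdfdcacedc
  11 |  25 | cedc
  12 |   6 | cffbfbbabaddffdfdcacedc
  13 |   0 | dbddcdcffbfbbabaddffdfdcacedc
  14 |  27 | dc
  15 |  22 | dcacedc
  16 |   3 | dcdcffbfbbabaddffdfdcacedc
  17 |   5 | dcffbfbbabaddffdfdcacedc
  18 |   2 | ddcdcffbfbbabaddffdfdcacedc
  19 |  16 | ddffdfdcacedc
  20 |  20 | dfdcacedc
  21 |  17 | dffdfdcacedc
  22 |  26 | edc
  23 |  10 | fbbabaddffdfdcacedc
  24 |   8 | fbfbbabaddffdfdcacedc
  25 |  21 | fdcacedc
  26 |  19 | fdfdcacedc
  27 |   7 | ffbfbbabaddffdfdcacedc
  28 |  18 | ffdfdcacedc

SA = [13, 24, 15, 12, 14, 11, 1, 9, 28, 23, 4, 25, 6, 0, 27, 22, 3, 5, 2, 16, 20, 17, 26, 10, 8, 21, 19, 7, 18]
i: (SA[i-1],SA[i]) lcp shared
  1: (13,24) 1 'a'
  2: (24,15) 1 'a'
  3: (15,12) 0 ''
  4: (12,14) 2 'ba'
  5: (14,11) 1 'b'
  6: (11,1) 1 'b'
  7: (1,9) 1 'b'
  8: (9,28) 0 ''
  9: (28,23) 1 'c'
  10: (23,4) 1 'c'
  11: (4,25) 1 'c'
  12: (25,6) 1 'c'
  13: (6,0) 0 ''
  14: (0,27) 1 'd'
  15: (27,22) 2 'dc'
  16: (22,3) 2 'dc'
  17: (3,5) 2 'dc'
  18: (5,2) 1 'd'
  19: (2,16) 2 'dd'
  20: (16,20) 1 'd'
  21: (20,17) 2 'df'
  22: (17,26) 0 ''
  23: (26,10) 0 ''
  24: (10,8) 2 'fb'
  25: (8,21) 1 'f'
  26: (21,19) 2 'fd'
  27: (19,7) 1 'f'
  28: (7,18) 2 'ff'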